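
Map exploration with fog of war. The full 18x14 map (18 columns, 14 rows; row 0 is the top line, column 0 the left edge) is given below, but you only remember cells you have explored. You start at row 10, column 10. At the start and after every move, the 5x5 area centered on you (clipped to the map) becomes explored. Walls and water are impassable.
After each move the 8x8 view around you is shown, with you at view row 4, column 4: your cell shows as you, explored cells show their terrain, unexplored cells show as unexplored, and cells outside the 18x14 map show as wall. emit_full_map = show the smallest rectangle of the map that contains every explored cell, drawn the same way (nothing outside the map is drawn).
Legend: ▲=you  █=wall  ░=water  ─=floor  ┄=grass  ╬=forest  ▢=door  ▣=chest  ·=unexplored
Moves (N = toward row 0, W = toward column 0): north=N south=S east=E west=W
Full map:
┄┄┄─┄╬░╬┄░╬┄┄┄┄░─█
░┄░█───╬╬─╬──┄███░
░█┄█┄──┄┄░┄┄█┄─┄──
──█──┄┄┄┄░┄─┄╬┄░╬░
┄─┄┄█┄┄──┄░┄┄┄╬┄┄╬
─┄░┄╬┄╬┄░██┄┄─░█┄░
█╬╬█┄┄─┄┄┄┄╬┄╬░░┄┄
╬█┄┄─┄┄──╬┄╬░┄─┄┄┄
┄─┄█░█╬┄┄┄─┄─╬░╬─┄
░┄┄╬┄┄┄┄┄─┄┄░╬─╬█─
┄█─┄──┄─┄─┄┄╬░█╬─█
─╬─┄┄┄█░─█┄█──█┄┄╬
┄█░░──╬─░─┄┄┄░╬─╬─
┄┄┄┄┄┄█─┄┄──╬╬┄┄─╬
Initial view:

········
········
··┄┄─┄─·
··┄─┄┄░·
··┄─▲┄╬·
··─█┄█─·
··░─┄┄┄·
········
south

········
··┄┄─┄─·
··┄─┄┄░·
··┄─┄┄╬·
··─█▲█─·
··░─┄┄┄·
··┄┄──╬·
████████

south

··┄┄─┄─·
··┄─┄┄░·
··┄─┄┄╬·
··─█┄█─·
··░─▲┄┄·
··┄┄──╬·
████████
████████

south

··┄─┄┄░·
··┄─┄┄╬·
··─█┄█─·
··░─┄┄┄·
··┄┄▲─╬·
████████
████████
████████

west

···┄─┄┄░
···┄─┄┄╬
··░─█┄█─
··─░─┄┄┄
··─┄▲──╬
████████
████████
████████

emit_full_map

·┄┄─┄─
·┄─┄┄░
·┄─┄┄╬
░─█┄█─
─░─┄┄┄
─┄▲──╬

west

····┄─┄┄
····┄─┄┄
··█░─█┄█
··╬─░─┄┄
··█─▲┄──
████████
████████
████████

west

·····┄─┄
·····┄─┄
··┄█░─█┄
··─╬─░─┄
··┄█▲┄┄─
████████
████████
████████

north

·····┄┄─
·····┄─┄
··─┄─┄─┄
··┄█░─█┄
··─╬▲░─┄
··┄█─┄┄─
████████
████████

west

······┄┄
······┄─
··──┄─┄─
··┄┄█░─█
··──▲─░─
··┄┄█─┄┄
████████
████████

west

·······┄
·······┄
··┄──┄─┄
··┄┄┄█░─
··░─▲╬─░
··┄┄┄█─┄
████████
████████

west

········
········
··─┄──┄─
··─┄┄┄█░
··░░▲─╬─
··┄┄┄┄█─
████████
████████

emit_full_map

······┄┄─┄─
······┄─┄┄░
─┄──┄─┄─┄┄╬
─┄┄┄█░─█┄█─
░░▲─╬─░─┄┄┄
┄┄┄┄█─┄┄──╬


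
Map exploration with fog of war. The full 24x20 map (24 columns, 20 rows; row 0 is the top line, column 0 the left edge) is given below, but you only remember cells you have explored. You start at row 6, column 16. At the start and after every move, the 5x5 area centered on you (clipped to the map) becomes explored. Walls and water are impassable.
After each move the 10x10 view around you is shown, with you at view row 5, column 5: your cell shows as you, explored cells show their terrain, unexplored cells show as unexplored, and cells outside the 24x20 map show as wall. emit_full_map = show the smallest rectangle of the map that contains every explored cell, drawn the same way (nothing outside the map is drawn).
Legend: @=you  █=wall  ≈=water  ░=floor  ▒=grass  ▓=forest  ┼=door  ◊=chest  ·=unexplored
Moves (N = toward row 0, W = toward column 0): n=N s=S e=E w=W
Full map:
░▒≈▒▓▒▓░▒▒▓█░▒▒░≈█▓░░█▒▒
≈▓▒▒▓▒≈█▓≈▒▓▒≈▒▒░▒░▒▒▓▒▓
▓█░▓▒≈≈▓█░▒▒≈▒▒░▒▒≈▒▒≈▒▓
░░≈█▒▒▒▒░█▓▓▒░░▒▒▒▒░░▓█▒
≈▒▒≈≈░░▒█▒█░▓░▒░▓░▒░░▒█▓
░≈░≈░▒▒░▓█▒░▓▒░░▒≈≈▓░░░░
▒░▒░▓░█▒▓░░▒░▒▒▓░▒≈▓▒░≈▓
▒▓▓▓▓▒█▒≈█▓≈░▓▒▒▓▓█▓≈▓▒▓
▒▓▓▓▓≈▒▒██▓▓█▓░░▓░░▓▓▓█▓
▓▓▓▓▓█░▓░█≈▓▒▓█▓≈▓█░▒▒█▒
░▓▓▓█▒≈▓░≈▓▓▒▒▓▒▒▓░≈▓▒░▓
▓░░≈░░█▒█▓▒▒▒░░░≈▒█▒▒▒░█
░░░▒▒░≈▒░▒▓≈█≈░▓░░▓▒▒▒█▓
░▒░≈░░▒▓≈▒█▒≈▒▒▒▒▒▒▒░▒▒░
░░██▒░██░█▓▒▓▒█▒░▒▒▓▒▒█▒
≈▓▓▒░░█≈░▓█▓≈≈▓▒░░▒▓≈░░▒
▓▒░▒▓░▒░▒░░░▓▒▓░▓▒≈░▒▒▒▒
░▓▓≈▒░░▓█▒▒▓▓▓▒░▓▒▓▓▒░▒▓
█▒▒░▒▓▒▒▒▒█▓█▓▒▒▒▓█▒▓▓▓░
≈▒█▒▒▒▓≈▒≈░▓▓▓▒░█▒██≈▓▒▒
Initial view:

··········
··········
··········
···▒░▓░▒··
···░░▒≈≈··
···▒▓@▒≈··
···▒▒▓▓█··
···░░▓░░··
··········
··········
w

··········
··········
··········
···░▒░▓░▒·
···▒░░▒≈≈·
···▒▒@░▒≈·
···▓▒▒▓▓█·
···▓░░▓░░·
··········
··········

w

··········
··········
··········
···▓░▒░▓░▒
···▓▒░░▒≈≈
···░▒@▓░▒≈
···░▓▒▒▓▓█
···█▓░░▓░░
··········
··········

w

··········
··········
··········
···░▓░▒░▓░
···░▓▒░░▒≈
···▒░@▒▓░▒
···≈░▓▒▒▓▓
···▓█▓░░▓░
··········
··········

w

··········
··········
··········
···█░▓░▒░▓
···▒░▓▒░░▒
···░▒@▒▒▓░
···▓≈░▓▒▒▓
···▓▓█▓░░▓
··········
··········

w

··········
··········
··········
···▒█░▓░▒░
···█▒░▓▒░░
···░░@░▒▒▓
···█▓≈░▓▒▒
···█▓▓█▓░░
··········
··········

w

··········
··········
··········
···█▒█░▓░▒
···▓█▒░▓▒░
···▓░@▒░▒▒
···≈█▓≈░▓▒
···██▓▓█▓░
··········
··········

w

··········
··········
··········
···▒█▒█░▓░
···░▓█▒░▓▒
···▒▓@░▒░▒
···▒≈█▓≈░▓
···▒██▓▓█▓
··········
··········

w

··········
··········
··········
···░▒█▒█░▓
···▒░▓█▒░▓
···█▒@░░▒░
···█▒≈█▓≈░
···▒▒██▓▓█
··········
··········

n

··········
··········
··········
···▒▒░█▓··
···░▒█▒█░▓
···▒░@█▒░▓
···█▒▓░░▒░
···█▒≈█▓≈░
···▒▒██▓▓█
··········

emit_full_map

▒▒░█▓········
░▒█▒█░▓░▒░▓░▒
▒░@█▒░▓▒░░▒≈≈
█▒▓░░▒░▒▒▓░▒≈
█▒≈█▓≈░▓▒▒▓▓█
▒▒██▓▓█▓░░▓░░

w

··········
··········
··········
···▒▒▒░█▓·
···░░▒█▒█░
···▒▒@▓█▒░
···░█▒▓░░▒
···▒█▒≈█▓≈
····▒▒██▓▓
··········

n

██████████
··········
··········
···≈≈▓█░··
···▒▒▒░█▓·
···░░@█▒█░
···▒▒░▓█▒░
···░█▒▓░░▒
···▒█▒≈█▓≈
····▒▒██▓▓

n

██████████
██████████
··········
···▒≈█▓≈··
···≈≈▓█░··
···▒▒@░█▓·
···░░▒█▒█░
···▒▒░▓█▒░
···░█▒▓░░▒
···▒█▒≈█▓≈

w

██████████
██████████
··········
···▓▒≈█▓≈·
···▒≈≈▓█░·
···▒▒@▒░█▓
···≈░░▒█▒█
···░▒▒░▓█▒
····░█▒▓░░
····▒█▒≈█▓

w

██████████
██████████
··········
···▒▓▒≈█▓≈
···▓▒≈≈▓█░
···█▒@▒▒░█
···≈≈░░▒█▒
···≈░▒▒░▓█
·····░█▒▓░
·····▒█▒≈█

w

██████████
██████████
█·········
█··▒▒▓▒≈█▓
█··░▓▒≈≈▓█
█··≈█@▒▒▒░
█··▒≈≈░░▒█
█··░≈░▒▒░▓
█·····░█▒▓
█·····▒█▒≈

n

██████████
██████████
██████████
█··≈▒▓▒▓··
█··▒▒▓▒≈█▓
█··░▓@≈≈▓█
█··≈█▒▒▒▒░
█··▒≈≈░░▒█
█··░≈░▒▒░▓
█·····░█▒▓

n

██████████
██████████
██████████
██████████
█··≈▒▓▒▓··
█··▒▒@▒≈█▓
█··░▓▒≈≈▓█
█··≈█▒▒▒▒░
█··▒≈≈░░▒█
█··░≈░▒▒░▓

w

██████████
██████████
██████████
██████████
██·▒≈▒▓▒▓·
██·▓▒@▓▒≈█
██·█░▓▒≈≈▓
██·░≈█▒▒▒▒
██··▒≈≈░░▒
██··░≈░▒▒░

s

██████████
██████████
██████████
██·▒≈▒▓▒▓·
██·▓▒▒▓▒≈█
██·█░@▒≈≈▓
██·░≈█▒▒▒▒
██·▒▒≈≈░░▒
██··░≈░▒▒░
██·····░█▒

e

██████████
██████████
██████████
█·▒≈▒▓▒▓··
█·▓▒▒▓▒≈█▓
█·█░▓@≈≈▓█
█·░≈█▒▒▒▒░
█·▒▒≈≈░░▒█
█··░≈░▒▒░▓
█·····░█▒▓

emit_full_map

▒≈▒▓▒▓············
▓▒▒▓▒≈█▓≈·········
█░▓@≈≈▓█░·········
░≈█▒▒▒▒░█▓········
▒▒≈≈░░▒█▒█░▓░▒░▓░▒
·░≈░▒▒░▓█▒░▓▒░░▒≈≈
····░█▒▓░░▒░▒▒▓░▒≈
····▒█▒≈█▓≈░▓▒▒▓▓█
·····▒▒██▓▓█▓░░▓░░

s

██████████
██████████
█·▒≈▒▓▒▓··
█·▓▒▒▓▒≈█▓
█·█░▓▒≈≈▓█
█·░≈█@▒▒▒░
█·▒▒≈≈░░▒█
█··░≈░▒▒░▓
█·····░█▒▓
█·····▒█▒≈

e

██████████
██████████
·▒≈▒▓▒▓···
·▓▒▒▓▒≈█▓≈
·█░▓▒≈≈▓█░
·░≈█▒@▒▒░█
·▒▒≈≈░░▒█▒
··░≈░▒▒░▓█
·····░█▒▓░
·····▒█▒≈█

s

██████████
·▒≈▒▓▒▓···
·▓▒▒▓▒≈█▓≈
·█░▓▒≈≈▓█░
·░≈█▒▒▒▒░█
·▒▒≈≈@░▒█▒
··░≈░▒▒░▓█
···░▓░█▒▓░
·····▒█▒≈█
······▒▒██

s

·▒≈▒▓▒▓···
·▓▒▒▓▒≈█▓≈
·█░▓▒≈≈▓█░
·░≈█▒▒▒▒░█
·▒▒≈≈░░▒█▒
··░≈░@▒░▓█
···░▓░█▒▓░
···▓▓▒█▒≈█
······▒▒██
··········

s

·▓▒▒▓▒≈█▓≈
·█░▓▒≈≈▓█░
·░≈█▒▒▒▒░█
·▒▒≈≈░░▒█▒
··░≈░▒▒░▓█
···░▓@█▒▓░
···▓▓▒█▒≈█
···▓▓≈▒▒██
··········
··········

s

·█░▓▒≈≈▓█░
·░≈█▒▒▒▒░█
·▒▒≈≈░░▒█▒
··░≈░▒▒░▓█
···░▓░█▒▓░
···▓▓@█▒≈█
···▓▓≈▒▒██
···▓▓█░▓··
··········
··········

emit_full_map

▒≈▒▓▒▓············
▓▒▒▓▒≈█▓≈·········
█░▓▒≈≈▓█░·········
░≈█▒▒▒▒░█▓········
▒▒≈≈░░▒█▒█░▓░▒░▓░▒
·░≈░▒▒░▓█▒░▓▒░░▒≈≈
··░▓░█▒▓░░▒░▒▒▓░▒≈
··▓▓@█▒≈█▓≈░▓▒▒▓▓█
··▓▓≈▒▒██▓▓█▓░░▓░░
··▓▓█░▓···········

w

█·█░▓▒≈≈▓█
█·░≈█▒▒▒▒░
█·▒▒≈≈░░▒█
█··░≈░▒▒░▓
█··▒░▓░█▒▓
█··▓▓@▒█▒≈
█··▓▓▓≈▒▒█
█··▓▓▓█░▓·
█·········
█·········

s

█·░≈█▒▒▒▒░
█·▒▒≈≈░░▒█
█··░≈░▒▒░▓
█··▒░▓░█▒▓
█··▓▓▓▒█▒≈
█··▓▓@≈▒▒█
█··▓▓▓█░▓·
█··▓▓█▒≈··
█·········
█·········

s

█·▒▒≈≈░░▒█
█··░≈░▒▒░▓
█··▒░▓░█▒▓
█··▓▓▓▒█▒≈
█··▓▓▓≈▒▒█
█··▓▓@█░▓·
█··▓▓█▒≈··
█··░≈░░█··
█·········
█·········

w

██·▒▒≈≈░░▒
██··░≈░▒▒░
██··▒░▓░█▒
██·▓▓▓▓▒█▒
██·▓▓▓▓≈▒▒
██·▓▓@▓█░▓
██·▓▓▓█▒≈·
██·░░≈░░█·
██········
██········

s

██··░≈░▒▒░
██··▒░▓░█▒
██·▓▓▓▓▒█▒
██·▓▓▓▓≈▒▒
██·▓▓▓▓█░▓
██·▓▓@█▒≈·
██·░░≈░░█·
██·░░▒▒░··
██········
██········

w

███··░≈░▒▒
███··▒░▓░█
███·▓▓▓▓▒█
███▒▓▓▓▓≈▒
███▓▓▓▓▓█░
███░▓@▓█▒≈
███▓░░≈░░█
███░░░▒▒░·
███·······
███·······

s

███··▒░▓░█
███·▓▓▓▓▒█
███▒▓▓▓▓≈▒
███▓▓▓▓▓█░
███░▓▓▓█▒≈
███▓░@≈░░█
███░░░▒▒░·
███░▒░≈░··
███·······
███·······

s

███·▓▓▓▓▒█
███▒▓▓▓▓≈▒
███▓▓▓▓▓█░
███░▓▓▓█▒≈
███▓░░≈░░█
███░░@▒▒░·
███░▒░≈░··
███░░██▒··
███·······
███·······

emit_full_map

·▒≈▒▓▒▓············
·▓▒▒▓▒≈█▓≈·········
·█░▓▒≈≈▓█░·········
·░≈█▒▒▒▒░█▓········
·▒▒≈≈░░▒█▒█░▓░▒░▓░▒
··░≈░▒▒░▓█▒░▓▒░░▒≈≈
··▒░▓░█▒▓░░▒░▒▒▓░▒≈
·▓▓▓▓▒█▒≈█▓≈░▓▒▒▓▓█
▒▓▓▓▓≈▒▒██▓▓█▓░░▓░░
▓▓▓▓▓█░▓···········
░▓▓▓█▒≈············
▓░░≈░░█············
░░@▒▒░·············
░▒░≈░··············
░░██▒··············


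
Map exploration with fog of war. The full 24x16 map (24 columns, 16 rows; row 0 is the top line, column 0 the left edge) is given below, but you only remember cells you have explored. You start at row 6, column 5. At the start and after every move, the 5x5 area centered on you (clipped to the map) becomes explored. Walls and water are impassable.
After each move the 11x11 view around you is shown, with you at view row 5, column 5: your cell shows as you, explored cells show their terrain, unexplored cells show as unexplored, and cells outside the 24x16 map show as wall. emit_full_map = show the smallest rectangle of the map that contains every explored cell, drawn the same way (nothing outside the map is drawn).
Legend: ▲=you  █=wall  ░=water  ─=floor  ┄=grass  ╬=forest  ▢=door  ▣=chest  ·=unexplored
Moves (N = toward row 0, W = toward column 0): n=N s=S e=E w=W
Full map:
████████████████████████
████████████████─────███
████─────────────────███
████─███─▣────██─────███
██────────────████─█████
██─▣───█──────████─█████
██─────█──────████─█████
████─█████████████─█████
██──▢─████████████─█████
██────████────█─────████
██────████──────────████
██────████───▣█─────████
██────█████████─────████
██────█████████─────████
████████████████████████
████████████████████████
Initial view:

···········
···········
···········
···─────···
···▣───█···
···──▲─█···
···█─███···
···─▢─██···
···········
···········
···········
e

···········
···········
···········
··──────···
··▣───█─···
··───▲█─···
··█─████···
··─▢─███···
···········
···········
···········

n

···········
···········
···········
···─███─···
··──────···
··▣──▲█─···
··────█─···
··█─████···
··─▢─███···
···········
···········

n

███████████
···········
···········
···─────···
···─███─···
··───▲──···
··▣───█─···
··────█─···
··█─████···
··─▢─███···
···········

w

███████████
···········
···········
···█─────··
···█─███─··
···──▲───··
···▣───█─··
···────█─··
···█─████··
···─▢─███··
···········

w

███████████
█··········
█··········
█··██─────·
█··██─███─·
█··──▲────·
█··─▣───█─·
█··─────█─·
█···█─████·
█···─▢─███·
█··········

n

███████████
███████████
█··········
█··█████···
█··██─────·
█··██▲███─·
█··───────·
█··─▣───█─·
█··─────█─·
█···█─████·
█···─▢─███·

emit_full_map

█████··
██─────
██▲███─
───────
─▣───█─
─────█─
·█─████
·─▢─███

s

███████████
█··········
█··█████···
█··██─────·
█··██─███─·
█··──▲────·
█··─▣───█─·
█··─────█─·
█···█─████·
█···─▢─███·
█··········

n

███████████
███████████
█··········
█··█████···
█··██─────·
█··██▲███─·
█··───────·
█··─▣───█─·
█··─────█─·
█···█─████·
█···─▢─███·

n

███████████
███████████
███████████
█··█████···
█··█████···
█··██▲────·
█··██─███─·
█··───────·
█··─▣───█─·
█··─────█─·
█···█─████·

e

███████████
███████████
███████████
··██████···
··██████···
··██─▲───··
··██─███─··
··───────··
··─▣───█─··
··─────█─··
···█─████··

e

███████████
███████████
███████████
·███████···
·███████···
·██──▲──···
·██─███─···
·───────···
·─▣───█─···
·─────█─···
··█─████···

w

███████████
███████████
███████████
··███████··
··███████··
··██─▲───··
··██─███─··
··───────··
··─▣───█─··
··─────█─··
···█─████··

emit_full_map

███████
███████
██─▲───
██─███─
───────
─▣───█─
─────█─
·█─████
·─▢─███

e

███████████
███████████
███████████
·███████···
·███████···
·██──▲──···
·██─███─···
·───────···
·─▣───█─···
·─────█─···
··█─████···

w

███████████
███████████
███████████
··███████··
··███████··
··██─▲───··
··██─███─··
··───────··
··─▣───█─··
··─────█─··
···█─████··

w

███████████
███████████
███████████
█··███████·
█··███████·
█··██▲────·
█··██─███─·
█··───────·
█··─▣───█─·
█··─────█─·
█···█─████·


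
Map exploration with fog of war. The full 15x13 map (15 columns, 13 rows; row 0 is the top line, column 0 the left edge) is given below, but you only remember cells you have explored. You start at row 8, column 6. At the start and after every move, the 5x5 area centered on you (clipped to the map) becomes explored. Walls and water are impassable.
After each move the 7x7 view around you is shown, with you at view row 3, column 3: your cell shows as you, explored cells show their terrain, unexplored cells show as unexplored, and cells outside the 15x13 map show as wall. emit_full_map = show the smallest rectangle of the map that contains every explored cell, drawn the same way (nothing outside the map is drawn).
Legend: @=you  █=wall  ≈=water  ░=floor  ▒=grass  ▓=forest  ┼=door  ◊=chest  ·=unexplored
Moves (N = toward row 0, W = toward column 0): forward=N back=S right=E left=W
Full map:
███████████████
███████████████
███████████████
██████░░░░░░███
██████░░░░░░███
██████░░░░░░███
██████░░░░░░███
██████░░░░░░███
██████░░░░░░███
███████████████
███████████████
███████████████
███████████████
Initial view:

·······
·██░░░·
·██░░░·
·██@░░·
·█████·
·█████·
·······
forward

·······
·██░░░·
·██░░░·
·██@░░·
·██░░░·
·█████·
·█████·

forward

·······
·██░░░·
·██░░░·
·██@░░·
·██░░░·
·██░░░·
·█████·

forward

·······
·██░░░·
·██░░░·
·██@░░·
·██░░░·
·██░░░·
·██░░░·

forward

·······
·█████·
·██░░░·
·██@░░·
·██░░░·
·██░░░·
·██░░░·

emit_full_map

█████
██░░░
██@░░
██░░░
██░░░
██░░░
██░░░
█████
█████

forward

·······
·█████·
·█████·
·██@░░·
·██░░░·
·██░░░·
·██░░░·

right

·······
██████·
██████·
██░@░░·
██░░░░·
██░░░░·
██░░░··

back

██████·
██████·
██░░░░·
██░@░░·
██░░░░·
██░░░░·
██░░░··

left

·██████
·██████
·██░░░░
·██@░░░
·██░░░░
·██░░░░
·██░░░·

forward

·······
·██████
·██████
·██@░░░
·██░░░░
·██░░░░
·██░░░░

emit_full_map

██████
██████
██@░░░
██░░░░
██░░░░
██░░░░
██░░░·
██░░░·
█████·
█████·


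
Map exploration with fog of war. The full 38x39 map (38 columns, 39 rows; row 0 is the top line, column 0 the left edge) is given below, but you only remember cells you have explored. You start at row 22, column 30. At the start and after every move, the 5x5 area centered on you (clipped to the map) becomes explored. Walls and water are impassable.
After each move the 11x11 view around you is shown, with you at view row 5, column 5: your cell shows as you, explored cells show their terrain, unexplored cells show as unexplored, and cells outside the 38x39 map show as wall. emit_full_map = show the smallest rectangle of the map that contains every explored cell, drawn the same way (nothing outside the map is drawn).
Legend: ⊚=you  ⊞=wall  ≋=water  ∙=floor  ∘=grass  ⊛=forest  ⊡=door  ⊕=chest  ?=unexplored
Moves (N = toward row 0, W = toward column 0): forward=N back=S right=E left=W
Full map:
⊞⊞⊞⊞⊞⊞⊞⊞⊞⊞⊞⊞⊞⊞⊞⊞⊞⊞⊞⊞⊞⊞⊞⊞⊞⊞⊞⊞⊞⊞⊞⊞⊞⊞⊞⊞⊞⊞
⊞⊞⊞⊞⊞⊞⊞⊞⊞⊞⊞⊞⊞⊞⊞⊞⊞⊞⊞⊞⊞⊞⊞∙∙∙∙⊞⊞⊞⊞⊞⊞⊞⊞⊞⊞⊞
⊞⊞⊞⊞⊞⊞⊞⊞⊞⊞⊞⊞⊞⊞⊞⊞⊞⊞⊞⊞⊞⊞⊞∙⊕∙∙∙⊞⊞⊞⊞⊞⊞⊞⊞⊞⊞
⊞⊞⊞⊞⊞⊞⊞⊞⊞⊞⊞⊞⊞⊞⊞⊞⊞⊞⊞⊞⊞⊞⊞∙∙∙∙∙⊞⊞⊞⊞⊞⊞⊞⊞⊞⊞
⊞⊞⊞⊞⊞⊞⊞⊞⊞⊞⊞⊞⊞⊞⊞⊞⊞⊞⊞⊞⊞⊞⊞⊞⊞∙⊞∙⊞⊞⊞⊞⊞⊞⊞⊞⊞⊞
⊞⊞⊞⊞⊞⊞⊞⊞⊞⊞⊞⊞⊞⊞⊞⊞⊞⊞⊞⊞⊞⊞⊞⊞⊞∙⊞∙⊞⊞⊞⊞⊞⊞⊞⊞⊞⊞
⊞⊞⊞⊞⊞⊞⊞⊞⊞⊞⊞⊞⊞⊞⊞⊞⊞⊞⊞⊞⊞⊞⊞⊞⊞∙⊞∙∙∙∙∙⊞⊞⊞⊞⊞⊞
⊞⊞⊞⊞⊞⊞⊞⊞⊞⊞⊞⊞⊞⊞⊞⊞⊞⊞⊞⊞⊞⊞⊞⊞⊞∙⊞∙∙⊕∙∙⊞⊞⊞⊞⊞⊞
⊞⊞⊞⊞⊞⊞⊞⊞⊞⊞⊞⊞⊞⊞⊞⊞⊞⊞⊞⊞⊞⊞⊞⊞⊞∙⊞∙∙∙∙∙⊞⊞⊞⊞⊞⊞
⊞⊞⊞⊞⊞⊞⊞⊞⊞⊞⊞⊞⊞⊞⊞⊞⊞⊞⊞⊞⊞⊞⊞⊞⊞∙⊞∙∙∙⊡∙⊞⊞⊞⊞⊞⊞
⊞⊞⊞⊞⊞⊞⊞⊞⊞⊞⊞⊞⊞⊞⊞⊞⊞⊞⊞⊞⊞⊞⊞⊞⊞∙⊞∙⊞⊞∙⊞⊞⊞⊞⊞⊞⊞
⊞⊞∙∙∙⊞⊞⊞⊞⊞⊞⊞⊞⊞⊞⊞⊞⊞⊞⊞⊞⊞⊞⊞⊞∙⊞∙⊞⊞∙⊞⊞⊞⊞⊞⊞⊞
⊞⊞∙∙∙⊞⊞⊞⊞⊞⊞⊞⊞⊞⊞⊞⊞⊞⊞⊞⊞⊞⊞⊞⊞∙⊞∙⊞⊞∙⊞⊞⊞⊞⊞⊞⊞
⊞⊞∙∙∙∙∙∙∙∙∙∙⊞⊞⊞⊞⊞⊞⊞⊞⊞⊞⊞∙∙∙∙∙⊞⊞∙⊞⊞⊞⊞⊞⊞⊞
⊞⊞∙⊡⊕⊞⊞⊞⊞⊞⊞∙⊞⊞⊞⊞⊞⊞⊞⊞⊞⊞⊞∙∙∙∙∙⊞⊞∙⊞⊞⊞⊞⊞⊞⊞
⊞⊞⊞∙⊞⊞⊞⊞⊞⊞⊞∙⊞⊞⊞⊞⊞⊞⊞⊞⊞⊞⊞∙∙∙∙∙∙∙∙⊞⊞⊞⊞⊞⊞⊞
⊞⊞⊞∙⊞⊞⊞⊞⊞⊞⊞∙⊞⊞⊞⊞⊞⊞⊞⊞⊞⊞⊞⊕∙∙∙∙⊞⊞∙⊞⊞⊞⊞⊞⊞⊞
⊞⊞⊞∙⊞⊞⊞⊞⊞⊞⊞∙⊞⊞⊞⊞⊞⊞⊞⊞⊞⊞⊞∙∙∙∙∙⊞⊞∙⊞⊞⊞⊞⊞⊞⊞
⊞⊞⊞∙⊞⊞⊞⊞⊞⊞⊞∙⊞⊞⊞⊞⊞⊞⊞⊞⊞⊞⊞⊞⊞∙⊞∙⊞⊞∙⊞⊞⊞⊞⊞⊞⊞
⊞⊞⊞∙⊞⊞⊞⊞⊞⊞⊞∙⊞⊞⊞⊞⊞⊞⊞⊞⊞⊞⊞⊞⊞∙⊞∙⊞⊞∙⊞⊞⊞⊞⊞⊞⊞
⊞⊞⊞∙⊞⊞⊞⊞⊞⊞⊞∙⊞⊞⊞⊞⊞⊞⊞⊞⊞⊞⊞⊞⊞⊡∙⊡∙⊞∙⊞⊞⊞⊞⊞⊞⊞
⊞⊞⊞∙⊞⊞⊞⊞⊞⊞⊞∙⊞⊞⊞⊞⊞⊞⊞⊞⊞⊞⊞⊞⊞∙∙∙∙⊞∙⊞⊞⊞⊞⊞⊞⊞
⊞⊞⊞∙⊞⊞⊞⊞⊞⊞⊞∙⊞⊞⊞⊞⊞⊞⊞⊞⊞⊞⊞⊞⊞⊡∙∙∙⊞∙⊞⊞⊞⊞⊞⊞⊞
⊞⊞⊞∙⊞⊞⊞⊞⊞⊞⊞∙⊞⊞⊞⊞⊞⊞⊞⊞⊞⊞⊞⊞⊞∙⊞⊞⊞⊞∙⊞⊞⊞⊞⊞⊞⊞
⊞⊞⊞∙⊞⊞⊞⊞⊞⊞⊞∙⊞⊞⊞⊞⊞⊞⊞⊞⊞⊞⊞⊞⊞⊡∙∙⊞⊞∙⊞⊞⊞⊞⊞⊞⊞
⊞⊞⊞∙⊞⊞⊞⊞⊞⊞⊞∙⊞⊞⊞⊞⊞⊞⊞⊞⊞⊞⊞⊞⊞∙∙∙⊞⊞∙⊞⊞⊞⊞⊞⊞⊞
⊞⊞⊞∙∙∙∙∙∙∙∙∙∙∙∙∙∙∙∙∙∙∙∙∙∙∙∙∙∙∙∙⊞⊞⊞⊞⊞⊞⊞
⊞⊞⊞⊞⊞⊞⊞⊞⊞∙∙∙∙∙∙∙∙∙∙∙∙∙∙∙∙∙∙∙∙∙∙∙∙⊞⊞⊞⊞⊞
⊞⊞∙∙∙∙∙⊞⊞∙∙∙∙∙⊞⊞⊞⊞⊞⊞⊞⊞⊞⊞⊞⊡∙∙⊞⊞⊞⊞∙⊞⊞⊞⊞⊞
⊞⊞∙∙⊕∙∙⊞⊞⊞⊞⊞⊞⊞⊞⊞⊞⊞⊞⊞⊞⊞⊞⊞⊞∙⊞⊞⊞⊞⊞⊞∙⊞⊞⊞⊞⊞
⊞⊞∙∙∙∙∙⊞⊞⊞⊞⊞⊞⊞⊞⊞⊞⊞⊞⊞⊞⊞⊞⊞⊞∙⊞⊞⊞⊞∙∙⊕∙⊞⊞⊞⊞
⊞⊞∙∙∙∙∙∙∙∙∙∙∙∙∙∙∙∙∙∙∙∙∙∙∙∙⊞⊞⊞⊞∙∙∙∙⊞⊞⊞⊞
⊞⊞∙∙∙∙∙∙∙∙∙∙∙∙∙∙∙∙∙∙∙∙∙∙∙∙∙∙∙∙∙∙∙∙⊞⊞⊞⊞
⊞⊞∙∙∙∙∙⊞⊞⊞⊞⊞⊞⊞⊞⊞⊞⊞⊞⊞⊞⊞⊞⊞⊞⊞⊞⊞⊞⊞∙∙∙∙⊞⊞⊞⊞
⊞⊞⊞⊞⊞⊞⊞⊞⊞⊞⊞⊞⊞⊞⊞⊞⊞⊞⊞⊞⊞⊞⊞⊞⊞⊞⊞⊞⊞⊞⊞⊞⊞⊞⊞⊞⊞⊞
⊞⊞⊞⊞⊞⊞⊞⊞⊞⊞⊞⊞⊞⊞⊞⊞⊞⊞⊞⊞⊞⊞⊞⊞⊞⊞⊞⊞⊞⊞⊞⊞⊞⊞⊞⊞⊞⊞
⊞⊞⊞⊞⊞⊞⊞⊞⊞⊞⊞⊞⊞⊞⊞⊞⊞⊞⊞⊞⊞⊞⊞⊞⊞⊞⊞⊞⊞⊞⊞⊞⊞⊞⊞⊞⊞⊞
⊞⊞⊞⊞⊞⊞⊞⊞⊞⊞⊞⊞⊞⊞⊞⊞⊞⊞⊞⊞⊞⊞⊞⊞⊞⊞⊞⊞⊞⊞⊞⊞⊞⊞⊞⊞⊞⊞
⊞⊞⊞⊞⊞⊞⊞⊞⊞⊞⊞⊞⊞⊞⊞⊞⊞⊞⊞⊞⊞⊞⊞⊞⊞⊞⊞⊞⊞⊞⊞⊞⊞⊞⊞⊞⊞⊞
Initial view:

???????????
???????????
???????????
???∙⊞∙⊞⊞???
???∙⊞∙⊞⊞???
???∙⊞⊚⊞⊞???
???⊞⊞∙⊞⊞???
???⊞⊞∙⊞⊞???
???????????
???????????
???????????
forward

???????????
???????????
???????????
???⊞⊞∙⊞⊞???
???∙⊞∙⊞⊞???
???∙⊞⊚⊞⊞???
???∙⊞∙⊞⊞???
???⊞⊞∙⊞⊞???
???⊞⊞∙⊞⊞???
???????????
???????????

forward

???????????
???????????
???????????
???⊞⊞∙⊞⊞???
???⊞⊞∙⊞⊞???
???∙⊞⊚⊞⊞???
???∙⊞∙⊞⊞???
???∙⊞∙⊞⊞???
???⊞⊞∙⊞⊞???
???⊞⊞∙⊞⊞???
???????????

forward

???????????
???????????
???????????
???⊞⊞∙⊞⊞???
???⊞⊞∙⊞⊞???
???⊞⊞⊚⊞⊞???
???∙⊞∙⊞⊞???
???∙⊞∙⊞⊞???
???∙⊞∙⊞⊞???
???⊞⊞∙⊞⊞???
???⊞⊞∙⊞⊞???

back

???????????
???????????
???⊞⊞∙⊞⊞???
???⊞⊞∙⊞⊞???
???⊞⊞∙⊞⊞???
???∙⊞⊚⊞⊞???
???∙⊞∙⊞⊞???
???∙⊞∙⊞⊞???
???⊞⊞∙⊞⊞???
???⊞⊞∙⊞⊞???
???????????

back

???????????
???⊞⊞∙⊞⊞???
???⊞⊞∙⊞⊞???
???⊞⊞∙⊞⊞???
???∙⊞∙⊞⊞???
???∙⊞⊚⊞⊞???
???∙⊞∙⊞⊞???
???⊞⊞∙⊞⊞???
???⊞⊞∙⊞⊞???
???????????
???????????

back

???⊞⊞∙⊞⊞???
???⊞⊞∙⊞⊞???
???⊞⊞∙⊞⊞???
???∙⊞∙⊞⊞???
???∙⊞∙⊞⊞???
???∙⊞⊚⊞⊞???
???⊞⊞∙⊞⊞???
???⊞⊞∙⊞⊞???
???????????
???????????
???????????

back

???⊞⊞∙⊞⊞???
???⊞⊞∙⊞⊞???
???∙⊞∙⊞⊞???
???∙⊞∙⊞⊞???
???∙⊞∙⊞⊞???
???⊞⊞⊚⊞⊞???
???⊞⊞∙⊞⊞???
???⊞⊞∙⊞⊞???
???????????
???????????
???????????

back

???⊞⊞∙⊞⊞???
???∙⊞∙⊞⊞???
???∙⊞∙⊞⊞???
???∙⊞∙⊞⊞???
???⊞⊞∙⊞⊞???
???⊞⊞⊚⊞⊞???
???⊞⊞∙⊞⊞???
???∙∙∙⊞⊞???
???????????
???????????
???????????

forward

???⊞⊞∙⊞⊞???
???⊞⊞∙⊞⊞???
???∙⊞∙⊞⊞???
???∙⊞∙⊞⊞???
???∙⊞∙⊞⊞???
???⊞⊞⊚⊞⊞???
???⊞⊞∙⊞⊞???
???⊞⊞∙⊞⊞???
???∙∙∙⊞⊞???
???????????
???????????

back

???⊞⊞∙⊞⊞???
???∙⊞∙⊞⊞???
???∙⊞∙⊞⊞???
???∙⊞∙⊞⊞???
???⊞⊞∙⊞⊞???
???⊞⊞⊚⊞⊞???
???⊞⊞∙⊞⊞???
???∙∙∙⊞⊞???
???????????
???????????
???????????

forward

???⊞⊞∙⊞⊞???
???⊞⊞∙⊞⊞???
???∙⊞∙⊞⊞???
???∙⊞∙⊞⊞???
???∙⊞∙⊞⊞???
???⊞⊞⊚⊞⊞???
???⊞⊞∙⊞⊞???
???⊞⊞∙⊞⊞???
???∙∙∙⊞⊞???
???????????
???????????


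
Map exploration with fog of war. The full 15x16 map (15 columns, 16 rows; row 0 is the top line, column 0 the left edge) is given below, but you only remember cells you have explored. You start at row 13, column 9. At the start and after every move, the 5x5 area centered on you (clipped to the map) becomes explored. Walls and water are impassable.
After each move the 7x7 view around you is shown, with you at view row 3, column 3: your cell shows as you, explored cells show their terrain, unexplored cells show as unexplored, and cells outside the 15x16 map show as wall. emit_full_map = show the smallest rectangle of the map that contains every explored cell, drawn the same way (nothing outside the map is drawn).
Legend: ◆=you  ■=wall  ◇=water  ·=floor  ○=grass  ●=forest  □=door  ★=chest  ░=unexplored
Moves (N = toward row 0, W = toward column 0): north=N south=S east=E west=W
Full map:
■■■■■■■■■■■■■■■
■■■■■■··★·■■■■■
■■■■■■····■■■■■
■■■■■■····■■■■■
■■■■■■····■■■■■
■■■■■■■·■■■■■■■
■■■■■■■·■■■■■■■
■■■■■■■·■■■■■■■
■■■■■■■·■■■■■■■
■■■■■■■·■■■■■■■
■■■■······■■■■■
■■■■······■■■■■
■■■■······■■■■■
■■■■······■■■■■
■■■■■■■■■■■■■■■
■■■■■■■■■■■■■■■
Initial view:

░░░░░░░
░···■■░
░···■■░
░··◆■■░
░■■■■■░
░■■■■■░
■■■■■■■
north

░░░░░░░
░···■■░
░···■■░
░··◆■■░
░···■■░
░■■■■■░
░■■■■■░

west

░░░░░░░
░····■■
░····■■
░··◆·■■
░····■■
░■■■■■■
░░■■■■■

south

░····■■
░····■■
░····■■
░··◆·■■
░■■■■■■
░■■■■■■
■■■■■■■

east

····■■░
····■■░
····■■░
···◆■■░
■■■■■■░
■■■■■■░
■■■■■■■

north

░░░░░░░
····■■░
····■■░
···◆■■░
····■■░
■■■■■■░
■■■■■■░

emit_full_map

····■■
····■■
···◆■■
····■■
■■■■■■
■■■■■■

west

░░░░░░░
░····■■
░····■■
░··◆·■■
░····■■
░■■■■■■
░■■■■■■

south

░····■■
░····■■
░····■■
░··◆·■■
░■■■■■■
░■■■■■■
■■■■■■■

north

░░░░░░░
░····■■
░····■■
░··◆·■■
░····■■
░■■■■■■
░■■■■■■

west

░░░░░░░
░·····■
░·····■
░··◆··■
░·····■
░■■■■■■
░░■■■■■

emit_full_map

·····■■
·····■■
··◆··■■
·····■■
■■■■■■■
░■■■■■■


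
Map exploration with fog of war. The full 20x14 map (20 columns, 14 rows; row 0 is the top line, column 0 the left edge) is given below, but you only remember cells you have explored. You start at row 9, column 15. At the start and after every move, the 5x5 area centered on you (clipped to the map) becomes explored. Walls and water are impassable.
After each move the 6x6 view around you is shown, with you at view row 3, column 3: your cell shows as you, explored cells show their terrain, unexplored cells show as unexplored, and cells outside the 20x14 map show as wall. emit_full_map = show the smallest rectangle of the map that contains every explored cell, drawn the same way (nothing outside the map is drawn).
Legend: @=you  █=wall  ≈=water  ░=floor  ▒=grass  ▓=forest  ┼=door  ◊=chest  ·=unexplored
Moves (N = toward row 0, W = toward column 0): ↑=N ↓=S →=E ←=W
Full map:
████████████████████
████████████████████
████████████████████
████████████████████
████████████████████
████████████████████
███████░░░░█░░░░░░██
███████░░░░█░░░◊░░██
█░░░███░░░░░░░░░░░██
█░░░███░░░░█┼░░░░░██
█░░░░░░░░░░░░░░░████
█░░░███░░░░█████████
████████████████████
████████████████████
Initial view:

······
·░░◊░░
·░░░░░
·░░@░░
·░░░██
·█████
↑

······
·░░░░░
·░░◊░░
·░░@░░
·░░░░░
·░░░██

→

······
░░░░░█
░░◊░░█
░░░@░█
░░░░░█
░░░███

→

······
░░░░██
░◊░░██
░░░@██
░░░░██
░░████

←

······
░░░░░█
░░◊░░█
░░░@░█
░░░░░█
░░░███

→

······
░░░░██
░◊░░██
░░░@██
░░░░██
░░████

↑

······
·█████
░░░░██
░◊░@██
░░░░██
░░░░██

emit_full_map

··█████
░░░░░██
░░◊░@██
░░░░░██
░░░░░██
░░░████
█████··

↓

·█████
░░░░██
░◊░░██
░░░@██
░░░░██
░░████

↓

░░░░██
░◊░░██
░░░░██
░░░@██
░░████
██████

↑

·█████
░░░░██
░◊░░██
░░░@██
░░░░██
░░████

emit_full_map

··█████
░░░░░██
░░◊░░██
░░░░@██
░░░░░██
░░░████
███████
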